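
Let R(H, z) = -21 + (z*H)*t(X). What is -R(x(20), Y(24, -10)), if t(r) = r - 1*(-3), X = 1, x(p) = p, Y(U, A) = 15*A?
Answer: 12021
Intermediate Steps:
t(r) = 3 + r (t(r) = r + 3 = 3 + r)
R(H, z) = -21 + 4*H*z (R(H, z) = -21 + (z*H)*(3 + 1) = -21 + (H*z)*4 = -21 + 4*H*z)
-R(x(20), Y(24, -10)) = -(-21 + 4*20*(15*(-10))) = -(-21 + 4*20*(-150)) = -(-21 - 12000) = -1*(-12021) = 12021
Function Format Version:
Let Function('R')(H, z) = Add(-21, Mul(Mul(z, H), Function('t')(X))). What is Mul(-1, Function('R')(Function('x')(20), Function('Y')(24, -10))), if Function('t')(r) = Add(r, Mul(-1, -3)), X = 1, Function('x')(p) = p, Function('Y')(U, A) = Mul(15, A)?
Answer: 12021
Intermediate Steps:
Function('t')(r) = Add(3, r) (Function('t')(r) = Add(r, 3) = Add(3, r))
Function('R')(H, z) = Add(-21, Mul(4, H, z)) (Function('R')(H, z) = Add(-21, Mul(Mul(z, H), Add(3, 1))) = Add(-21, Mul(Mul(H, z), 4)) = Add(-21, Mul(4, H, z)))
Mul(-1, Function('R')(Function('x')(20), Function('Y')(24, -10))) = Mul(-1, Add(-21, Mul(4, 20, Mul(15, -10)))) = Mul(-1, Add(-21, Mul(4, 20, -150))) = Mul(-1, Add(-21, -12000)) = Mul(-1, -12021) = 12021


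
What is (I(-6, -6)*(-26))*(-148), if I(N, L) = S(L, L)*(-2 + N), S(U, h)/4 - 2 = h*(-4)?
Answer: -3201536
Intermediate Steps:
S(U, h) = 8 - 16*h (S(U, h) = 8 + 4*(h*(-4)) = 8 + 4*(-4*h) = 8 - 16*h)
I(N, L) = (-2 + N)*(8 - 16*L) (I(N, L) = (8 - 16*L)*(-2 + N) = (-2 + N)*(8 - 16*L))
(I(-6, -6)*(-26))*(-148) = (-8*(-1 + 2*(-6))*(-2 - 6)*(-26))*(-148) = (-8*(-1 - 12)*(-8)*(-26))*(-148) = (-8*(-13)*(-8)*(-26))*(-148) = -832*(-26)*(-148) = 21632*(-148) = -3201536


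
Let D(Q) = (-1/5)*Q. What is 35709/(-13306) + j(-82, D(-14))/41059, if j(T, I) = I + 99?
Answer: -7324106401/2731655270 ≈ -2.6812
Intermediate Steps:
D(Q) = -Q/5 (D(Q) = ((⅕)*(-1))*Q = -Q/5)
j(T, I) = 99 + I
35709/(-13306) + j(-82, D(-14))/41059 = 35709/(-13306) + (99 - ⅕*(-14))/41059 = 35709*(-1/13306) + (99 + 14/5)*(1/41059) = -35709/13306 + (509/5)*(1/41059) = -35709/13306 + 509/205295 = -7324106401/2731655270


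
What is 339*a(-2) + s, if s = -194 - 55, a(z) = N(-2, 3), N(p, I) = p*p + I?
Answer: 2124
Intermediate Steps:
N(p, I) = I + p² (N(p, I) = p² + I = I + p²)
a(z) = 7 (a(z) = 3 + (-2)² = 3 + 4 = 7)
s = -249
339*a(-2) + s = 339*7 - 249 = 2373 - 249 = 2124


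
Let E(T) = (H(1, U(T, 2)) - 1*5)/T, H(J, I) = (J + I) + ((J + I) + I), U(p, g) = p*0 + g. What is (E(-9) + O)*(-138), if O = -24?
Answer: 3358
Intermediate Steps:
U(p, g) = g (U(p, g) = 0 + g = g)
H(J, I) = 2*J + 3*I (H(J, I) = (I + J) + ((I + J) + I) = (I + J) + (J + 2*I) = 2*J + 3*I)
E(T) = 3/T (E(T) = ((2*1 + 3*2) - 1*5)/T = ((2 + 6) - 5)/T = (8 - 5)/T = 3/T)
(E(-9) + O)*(-138) = (3/(-9) - 24)*(-138) = (3*(-⅑) - 24)*(-138) = (-⅓ - 24)*(-138) = -73/3*(-138) = 3358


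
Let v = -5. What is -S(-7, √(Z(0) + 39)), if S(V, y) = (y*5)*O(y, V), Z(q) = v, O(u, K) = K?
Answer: 35*√34 ≈ 204.08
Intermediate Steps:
Z(q) = -5
S(V, y) = 5*V*y (S(V, y) = (y*5)*V = (5*y)*V = 5*V*y)
-S(-7, √(Z(0) + 39)) = -5*(-7)*√(-5 + 39) = -5*(-7)*√34 = -(-35)*√34 = 35*√34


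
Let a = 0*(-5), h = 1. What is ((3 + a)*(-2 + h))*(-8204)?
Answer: 24612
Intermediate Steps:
a = 0
((3 + a)*(-2 + h))*(-8204) = ((3 + 0)*(-2 + 1))*(-8204) = (3*(-1))*(-8204) = -3*(-8204) = 24612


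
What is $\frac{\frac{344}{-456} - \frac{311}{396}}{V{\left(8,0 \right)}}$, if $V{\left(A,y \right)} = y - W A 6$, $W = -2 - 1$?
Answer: $- \frac{11585}{1083456} \approx -0.010693$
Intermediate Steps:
$W = -3$ ($W = -2 - 1 = -3$)
$V{\left(A,y \right)} = y + 18 A$ ($V{\left(A,y \right)} = y - - 3 A 6 = y - - 18 A = y + 18 A$)
$\frac{\frac{344}{-456} - \frac{311}{396}}{V{\left(8,0 \right)}} = \frac{\frac{344}{-456} - \frac{311}{396}}{0 + 18 \cdot 8} = \frac{344 \left(- \frac{1}{456}\right) - \frac{311}{396}}{0 + 144} = \frac{- \frac{43}{57} - \frac{311}{396}}{144} = \left(- \frac{11585}{7524}\right) \frac{1}{144} = - \frac{11585}{1083456}$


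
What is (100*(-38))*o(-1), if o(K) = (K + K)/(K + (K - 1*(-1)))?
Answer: -7600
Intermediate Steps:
o(K) = 2*K/(1 + 2*K) (o(K) = (2*K)/(K + (K + 1)) = (2*K)/(K + (1 + K)) = (2*K)/(1 + 2*K) = 2*K/(1 + 2*K))
(100*(-38))*o(-1) = (100*(-38))*(2*(-1)/(1 + 2*(-1))) = -7600*(-1)/(1 - 2) = -7600*(-1)/(-1) = -7600*(-1)*(-1) = -3800*2 = -7600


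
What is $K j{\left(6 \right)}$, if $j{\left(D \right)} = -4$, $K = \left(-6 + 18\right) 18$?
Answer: $-864$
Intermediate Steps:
$K = 216$ ($K = 12 \cdot 18 = 216$)
$K j{\left(6 \right)} = 216 \left(-4\right) = -864$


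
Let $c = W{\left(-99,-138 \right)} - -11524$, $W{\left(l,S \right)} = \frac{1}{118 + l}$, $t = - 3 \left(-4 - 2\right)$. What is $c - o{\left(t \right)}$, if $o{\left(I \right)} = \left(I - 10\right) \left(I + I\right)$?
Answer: $\frac{213485}{19} \approx 11236.0$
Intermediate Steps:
$t = 18$ ($t = \left(-3\right) \left(-6\right) = 18$)
$o{\left(I \right)} = 2 I \left(-10 + I\right)$ ($o{\left(I \right)} = \left(-10 + I\right) 2 I = 2 I \left(-10 + I\right)$)
$c = \frac{218957}{19}$ ($c = \frac{1}{118 - 99} - -11524 = \frac{1}{19} + 11524 = \frac{218957}{19} \approx 11524.0$)
$c - o{\left(t \right)} = \frac{218957}{19} - 2 \cdot 18 \left(-10 + 18\right) = \frac{218957}{19} - 2 \cdot 18 \cdot 8 = \frac{218957}{19} - 288 = \frac{213485}{19}$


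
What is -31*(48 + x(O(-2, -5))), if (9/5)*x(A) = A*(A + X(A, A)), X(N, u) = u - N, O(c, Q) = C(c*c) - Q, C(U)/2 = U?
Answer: -39587/9 ≈ -4398.6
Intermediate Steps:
C(U) = 2*U
O(c, Q) = -Q + 2*c² (O(c, Q) = 2*(c*c) - Q = 2*c² - Q = -Q + 2*c²)
x(A) = 5*A²/9 (x(A) = 5*(A*(A + (A - A)))/9 = 5*(A*(A + 0))/9 = 5*(A*A)/9 = 5*A²/9)
-31*(48 + x(O(-2, -5))) = -31*(48 + 5*(-1*(-5) + 2*(-2)²)²/9) = -31*(48 + 5*(5 + 2*4)²/9) = -31*(48 + 5*(5 + 8)²/9) = -31*(48 + (5/9)*13²) = -31*(48 + (5/9)*169) = -31*(48 + 845/9) = -31*1277/9 = -39587/9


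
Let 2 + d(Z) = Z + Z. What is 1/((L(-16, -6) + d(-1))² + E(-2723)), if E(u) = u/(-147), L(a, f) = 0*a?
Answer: 21/725 ≈ 0.028966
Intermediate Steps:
d(Z) = -2 + 2*Z (d(Z) = -2 + (Z + Z) = -2 + 2*Z)
L(a, f) = 0
E(u) = -u/147 (E(u) = u*(-1/147) = -u/147)
1/((L(-16, -6) + d(-1))² + E(-2723)) = 1/((0 + (-2 + 2*(-1)))² - 1/147*(-2723)) = 1/((0 + (-2 - 2))² + 389/21) = 1/((0 - 4)² + 389/21) = 1/((-4)² + 389/21) = 1/(16 + 389/21) = 1/(725/21) = 21/725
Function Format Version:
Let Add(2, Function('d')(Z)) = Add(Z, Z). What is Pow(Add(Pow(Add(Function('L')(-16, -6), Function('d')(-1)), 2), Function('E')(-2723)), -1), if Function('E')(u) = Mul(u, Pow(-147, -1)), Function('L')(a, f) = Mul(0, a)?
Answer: Rational(21, 725) ≈ 0.028966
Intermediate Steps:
Function('d')(Z) = Add(-2, Mul(2, Z)) (Function('d')(Z) = Add(-2, Add(Z, Z)) = Add(-2, Mul(2, Z)))
Function('L')(a, f) = 0
Function('E')(u) = Mul(Rational(-1, 147), u) (Function('E')(u) = Mul(u, Rational(-1, 147)) = Mul(Rational(-1, 147), u))
Pow(Add(Pow(Add(Function('L')(-16, -6), Function('d')(-1)), 2), Function('E')(-2723)), -1) = Pow(Add(Pow(Add(0, Add(-2, Mul(2, -1))), 2), Mul(Rational(-1, 147), -2723)), -1) = Pow(Add(Pow(Add(0, Add(-2, -2)), 2), Rational(389, 21)), -1) = Pow(Add(Pow(Add(0, -4), 2), Rational(389, 21)), -1) = Pow(Add(Pow(-4, 2), Rational(389, 21)), -1) = Pow(Add(16, Rational(389, 21)), -1) = Pow(Rational(725, 21), -1) = Rational(21, 725)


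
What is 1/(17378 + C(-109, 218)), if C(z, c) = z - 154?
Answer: 1/17115 ≈ 5.8428e-5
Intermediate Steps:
C(z, c) = -154 + z
1/(17378 + C(-109, 218)) = 1/(17378 + (-154 - 109)) = 1/(17378 - 263) = 1/17115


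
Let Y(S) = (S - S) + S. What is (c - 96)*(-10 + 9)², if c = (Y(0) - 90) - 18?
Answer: -204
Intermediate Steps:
Y(S) = S (Y(S) = 0 + S = S)
c = -108 (c = (0 - 90) - 18 = -90 - 18 = -108)
(c - 96)*(-10 + 9)² = (-108 - 96)*(-10 + 9)² = -204*(-1)² = -204*1 = -204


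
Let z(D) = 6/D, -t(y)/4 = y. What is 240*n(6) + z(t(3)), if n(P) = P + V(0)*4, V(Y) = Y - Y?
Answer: 2879/2 ≈ 1439.5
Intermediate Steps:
V(Y) = 0
n(P) = P (n(P) = P + 0*4 = P + 0 = P)
t(y) = -4*y
240*n(6) + z(t(3)) = 240*6 + 6/((-4*3)) = 1440 + 6/(-12) = 1440 + 6*(-1/12) = 1440 - ½ = 2879/2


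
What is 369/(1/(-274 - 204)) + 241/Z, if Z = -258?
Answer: -45506797/258 ≈ -1.7638e+5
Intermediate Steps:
369/(1/(-274 - 204)) + 241/Z = 369/(1/(-274 - 204)) + 241/(-258) = 369/(1/(-478)) + 241*(-1/258) = 369/(-1/478) - 241/258 = 369*(-478) - 241/258 = -176382 - 241/258 = -45506797/258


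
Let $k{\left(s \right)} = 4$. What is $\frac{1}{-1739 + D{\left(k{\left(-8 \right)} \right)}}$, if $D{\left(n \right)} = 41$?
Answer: $- \frac{1}{1698} \approx -0.00058893$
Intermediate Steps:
$\frac{1}{-1739 + D{\left(k{\left(-8 \right)} \right)}} = \frac{1}{-1739 + 41} = \frac{1}{-1698} = - \frac{1}{1698}$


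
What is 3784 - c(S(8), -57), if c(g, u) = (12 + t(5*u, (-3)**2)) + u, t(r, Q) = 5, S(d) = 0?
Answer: 3824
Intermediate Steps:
c(g, u) = 17 + u (c(g, u) = (12 + 5) + u = 17 + u)
3784 - c(S(8), -57) = 3784 - (17 - 57) = 3784 - 1*(-40) = 3784 + 40 = 3824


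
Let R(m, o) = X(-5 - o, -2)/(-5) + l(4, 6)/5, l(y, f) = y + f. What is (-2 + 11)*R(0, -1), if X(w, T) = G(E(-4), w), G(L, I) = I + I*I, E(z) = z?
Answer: -18/5 ≈ -3.6000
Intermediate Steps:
l(y, f) = f + y
G(L, I) = I + I**2
X(w, T) = w*(1 + w)
R(m, o) = 2 - (-5 - o)*(-4 - o)/5 (R(m, o) = ((-5 - o)*(1 + (-5 - o)))/(-5) + (6 + 4)/5 = ((-5 - o)*(-4 - o))*(-1/5) + 10*(1/5) = -(-5 - o)*(-4 - o)/5 + 2 = 2 - (-5 - o)*(-4 - o)/5)
(-2 + 11)*R(0, -1) = (-2 + 11)*(2 - (4 - 1)*(5 - 1)/5) = 9*(2 - 1/5*3*4) = 9*(2 - 12/5) = 9*(-2/5) = -18/5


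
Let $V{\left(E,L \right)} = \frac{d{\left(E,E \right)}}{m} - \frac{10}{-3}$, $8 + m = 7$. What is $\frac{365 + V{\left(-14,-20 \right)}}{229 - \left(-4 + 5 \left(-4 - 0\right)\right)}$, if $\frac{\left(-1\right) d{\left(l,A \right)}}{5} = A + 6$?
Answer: $\frac{985}{759} \approx 1.2978$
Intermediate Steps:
$m = -1$ ($m = -8 + 7 = -1$)
$d{\left(l,A \right)} = -30 - 5 A$ ($d{\left(l,A \right)} = - 5 \left(A + 6\right) = - 5 \left(6 + A\right) = -30 - 5 A$)
$V{\left(E,L \right)} = \frac{100}{3} + 5 E$ ($V{\left(E,L \right)} = \frac{-30 - 5 E}{-1} - \frac{10}{-3} = \left(-30 - 5 E\right) \left(-1\right) - - \frac{10}{3} = \left(30 + 5 E\right) + \frac{10}{3} = \frac{100}{3} + 5 E$)
$\frac{365 + V{\left(-14,-20 \right)}}{229 - \left(-4 + 5 \left(-4 - 0\right)\right)} = \frac{365 + \left(\frac{100}{3} + 5 \left(-14\right)\right)}{229 - \left(-4 + 5 \left(-4 - 0\right)\right)} = \frac{365 + \left(\frac{100}{3} - 70\right)}{229 - \left(-4 + 5 \left(-4 + 0\right)\right)} = \frac{365 - \frac{110}{3}}{229 + \left(4 - -20\right)} = \frac{985}{3 \left(229 + \left(4 + 20\right)\right)} = \frac{985}{3 \left(229 + 24\right)} = \frac{985}{3 \cdot 253} = \frac{985}{3} \cdot \frac{1}{253} = \frac{985}{759}$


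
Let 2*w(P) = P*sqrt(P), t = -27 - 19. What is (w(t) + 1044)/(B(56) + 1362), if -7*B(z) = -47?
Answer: 7308/9581 - 161*I*sqrt(46)/9581 ≈ 0.76276 - 0.11397*I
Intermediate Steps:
t = -46
B(z) = 47/7 (B(z) = -1/7*(-47) = 47/7)
w(P) = P**(3/2)/2 (w(P) = (P*sqrt(P))/2 = P**(3/2)/2)
(w(t) + 1044)/(B(56) + 1362) = ((-46)**(3/2)/2 + 1044)/(47/7 + 1362) = ((-46*I*sqrt(46))/2 + 1044)/(9581/7) = (-23*I*sqrt(46) + 1044)*(7/9581) = (1044 - 23*I*sqrt(46))*(7/9581) = 7308/9581 - 161*I*sqrt(46)/9581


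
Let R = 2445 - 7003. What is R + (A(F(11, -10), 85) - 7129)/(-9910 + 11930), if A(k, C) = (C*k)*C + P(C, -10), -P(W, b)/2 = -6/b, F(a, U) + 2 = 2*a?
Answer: -45348951/10100 ≈ -4490.0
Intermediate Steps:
F(a, U) = -2 + 2*a
P(W, b) = 12/b (P(W, b) = -(-12)/b = 12/b)
A(k, C) = -6/5 + k*C**2 (A(k, C) = (C*k)*C + 12/(-10) = k*C**2 + 12*(-1/10) = k*C**2 - 6/5 = -6/5 + k*C**2)
R = -4558
R + (A(F(11, -10), 85) - 7129)/(-9910 + 11930) = -4558 + ((-6/5 + (-2 + 2*11)*85**2) - 7129)/(-9910 + 11930) = -4558 + ((-6/5 + (-2 + 22)*7225) - 7129)/2020 = -4558 + ((-6/5 + 20*7225) - 7129)*(1/2020) = -4558 + ((-6/5 + 144500) - 7129)*(1/2020) = -4558 + (722494/5 - 7129)*(1/2020) = -4558 + (686849/5)*(1/2020) = -4558 + 686849/10100 = -45348951/10100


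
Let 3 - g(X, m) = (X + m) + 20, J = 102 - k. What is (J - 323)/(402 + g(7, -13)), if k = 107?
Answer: -328/391 ≈ -0.83887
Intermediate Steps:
J = -5 (J = 102 - 1*107 = 102 - 107 = -5)
g(X, m) = -17 - X - m (g(X, m) = 3 - ((X + m) + 20) = 3 - (20 + X + m) = 3 + (-20 - X - m) = -17 - X - m)
(J - 323)/(402 + g(7, -13)) = (-5 - 323)/(402 + (-17 - 1*7 - 1*(-13))) = -328/(402 + (-17 - 7 + 13)) = -328/(402 - 11) = -328/391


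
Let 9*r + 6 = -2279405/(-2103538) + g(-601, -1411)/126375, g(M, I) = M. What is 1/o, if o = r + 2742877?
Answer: 2392511532750/6562363547202613787 ≈ 3.6458e-7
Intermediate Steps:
r = -1308212107963/2392511532750 (r = -⅔ + (-2279405/(-2103538) - 601/126375)/9 = -⅔ + (-2279405*(-1/2103538) - 601*1/126375)/9 = -⅔ + (2279405/2103538 - 601/126375)/9 = -⅔ + (⅑)*(286795580537/265834614750) = -⅔ + 286795580537/2392511532750 = -1308212107963/2392511532750 ≈ -0.54679)
o = 6562363547202613787/2392511532750 (o = -1308212107963/2392511532750 + 2742877 = 6562363547202613787/2392511532750 ≈ 2.7429e+6)
1/o = 1/(6562363547202613787/2392511532750) = 2392511532750/6562363547202613787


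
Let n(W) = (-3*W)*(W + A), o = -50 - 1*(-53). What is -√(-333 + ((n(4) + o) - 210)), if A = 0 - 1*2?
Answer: -2*I*√141 ≈ -23.749*I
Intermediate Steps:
o = 3 (o = -50 + 53 = 3)
A = -2 (A = 0 - 2 = -2)
n(W) = -3*W*(-2 + W) (n(W) = (-3*W)*(W - 2) = (-3*W)*(-2 + W) = -3*W*(-2 + W))
-√(-333 + ((n(4) + o) - 210)) = -√(-333 + ((3*4*(2 - 1*4) + 3) - 210)) = -√(-333 + ((3*4*(2 - 4) + 3) - 210)) = -√(-333 + ((3*4*(-2) + 3) - 210)) = -√(-333 + ((-24 + 3) - 210)) = -√(-333 + (-21 - 210)) = -√(-333 - 231) = -√(-564) = -2*I*√141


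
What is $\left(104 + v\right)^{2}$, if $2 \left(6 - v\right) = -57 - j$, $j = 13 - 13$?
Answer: $\frac{76729}{4} \approx 19182.0$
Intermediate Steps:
$j = 0$ ($j = 13 - 13 = 0$)
$v = \frac{69}{2}$ ($v = 6 - \frac{-57 - 0}{2} = 6 - \frac{-57 + 0}{2} = 6 - - \frac{57}{2} = 6 + \frac{57}{2} = \frac{69}{2} \approx 34.5$)
$\left(104 + v\right)^{2} = \left(104 + \frac{69}{2}\right)^{2} = \left(\frac{277}{2}\right)^{2} = \frac{76729}{4}$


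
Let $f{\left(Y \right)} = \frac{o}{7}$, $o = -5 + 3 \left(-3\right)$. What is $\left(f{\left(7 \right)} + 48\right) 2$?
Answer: $92$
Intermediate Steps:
$o = -14$ ($o = -5 - 9 = -14$)
$f{\left(Y \right)} = -2$ ($f{\left(Y \right)} = - \frac{14}{7} = \left(-14\right) \frac{1}{7} = -2$)
$\left(f{\left(7 \right)} + 48\right) 2 = \left(-2 + 48\right) 2 = 46 \cdot 2 = 92$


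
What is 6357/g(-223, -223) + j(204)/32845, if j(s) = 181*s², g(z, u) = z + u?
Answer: 3150697551/14648870 ≈ 215.08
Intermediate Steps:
g(z, u) = u + z
6357/g(-223, -223) + j(204)/32845 = 6357/(-223 - 223) + (181*204²)/32845 = 6357/(-446) + (181*41616)*(1/32845) = 6357*(-1/446) + 7532496*(1/32845) = -6357/446 + 7532496/32845 = 3150697551/14648870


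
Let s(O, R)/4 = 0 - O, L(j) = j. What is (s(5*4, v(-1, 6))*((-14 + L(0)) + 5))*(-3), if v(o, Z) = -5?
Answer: -2160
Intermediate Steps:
s(O, R) = -4*O (s(O, R) = 4*(0 - O) = 4*(-O) = -4*O)
(s(5*4, v(-1, 6))*((-14 + L(0)) + 5))*(-3) = ((-20*4)*((-14 + 0) + 5))*(-3) = ((-4*20)*(-14 + 5))*(-3) = -80*(-9)*(-3) = 720*(-3) = -2160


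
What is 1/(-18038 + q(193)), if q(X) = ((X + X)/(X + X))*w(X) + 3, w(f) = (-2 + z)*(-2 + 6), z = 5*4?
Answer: -1/17963 ≈ -5.5670e-5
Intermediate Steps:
z = 20
w(f) = 72 (w(f) = (-2 + 20)*(-2 + 6) = 18*4 = 72)
q(X) = 75 (q(X) = ((X + X)/(X + X))*72 + 3 = ((2*X)/((2*X)))*72 + 3 = ((2*X)*(1/(2*X)))*72 + 3 = 1*72 + 3 = 72 + 3 = 75)
1/(-18038 + q(193)) = 1/(-18038 + 75) = 1/(-17963) = -1/17963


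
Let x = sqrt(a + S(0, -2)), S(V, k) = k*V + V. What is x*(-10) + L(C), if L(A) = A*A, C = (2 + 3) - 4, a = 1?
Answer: -9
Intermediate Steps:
S(V, k) = V + V*k (S(V, k) = V*k + V = V + V*k)
C = 1 (C = 5 - 4 = 1)
x = 1 (x = sqrt(1 + 0*(1 - 2)) = sqrt(1 + 0*(-1)) = sqrt(1 + 0) = sqrt(1) = 1)
L(A) = A**2
x*(-10) + L(C) = 1*(-10) + 1**2 = -10 + 1 = -9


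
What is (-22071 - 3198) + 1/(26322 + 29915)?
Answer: -1421052752/56237 ≈ -25269.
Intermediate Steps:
(-22071 - 3198) + 1/(26322 + 29915) = -25269 + 1/56237 = -1421052752/56237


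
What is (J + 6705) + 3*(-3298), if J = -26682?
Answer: -29871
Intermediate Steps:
(J + 6705) + 3*(-3298) = (-26682 + 6705) + 3*(-3298) = -19977 - 9894 = -29871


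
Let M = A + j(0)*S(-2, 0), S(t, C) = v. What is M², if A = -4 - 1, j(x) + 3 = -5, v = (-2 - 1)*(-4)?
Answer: 10201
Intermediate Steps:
v = 12 (v = -3*(-4) = 12)
S(t, C) = 12
j(x) = -8 (j(x) = -3 - 5 = -8)
A = -5
M = -101 (M = -5 - 8*12 = -5 - 96 = -101)
M² = (-101)² = 10201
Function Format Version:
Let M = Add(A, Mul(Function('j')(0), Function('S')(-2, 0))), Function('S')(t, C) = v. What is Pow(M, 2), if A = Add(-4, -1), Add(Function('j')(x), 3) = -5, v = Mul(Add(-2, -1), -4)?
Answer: 10201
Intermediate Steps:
v = 12 (v = Mul(-3, -4) = 12)
Function('S')(t, C) = 12
Function('j')(x) = -8 (Function('j')(x) = Add(-3, -5) = -8)
A = -5
M = -101 (M = Add(-5, Mul(-8, 12)) = Add(-5, -96) = -101)
Pow(M, 2) = Pow(-101, 2) = 10201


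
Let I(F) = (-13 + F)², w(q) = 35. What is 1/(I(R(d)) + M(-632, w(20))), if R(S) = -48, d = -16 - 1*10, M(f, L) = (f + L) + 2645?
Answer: 1/5769 ≈ 0.00017334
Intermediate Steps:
M(f, L) = 2645 + L + f (M(f, L) = (L + f) + 2645 = 2645 + L + f)
d = -26 (d = -16 - 10 = -26)
1/(I(R(d)) + M(-632, w(20))) = 1/((-13 - 48)² + (2645 + 35 - 632)) = 1/((-61)² + 2048) = 1/(3721 + 2048) = 1/5769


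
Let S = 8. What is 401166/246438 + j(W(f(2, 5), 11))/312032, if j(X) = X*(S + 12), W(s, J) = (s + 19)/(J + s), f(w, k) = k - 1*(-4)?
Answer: 248380019/152572504 ≈ 1.6279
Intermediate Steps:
f(w, k) = 4 + k (f(w, k) = k + 4 = 4 + k)
W(s, J) = (19 + s)/(J + s)
j(X) = 20*X (j(X) = X*(8 + 12) = X*20 = 20*X)
401166/246438 + j(W(f(2, 5), 11))/312032 = 401166/246438 + (20*((19 + (4 + 5))/(11 + (4 + 5))))/312032 = 401166*(1/246438) + (20*((19 + 9)/(11 + 9)))*(1/312032) = 22287/13691 + (20*(28/20))*(1/312032) = 22287/13691 + (20*((1/20)*28))*(1/312032) = 22287/13691 + (20*(7/5))*(1/312032) = 22287/13691 + 28*(1/312032) = 22287/13691 + 1/11144 = 248380019/152572504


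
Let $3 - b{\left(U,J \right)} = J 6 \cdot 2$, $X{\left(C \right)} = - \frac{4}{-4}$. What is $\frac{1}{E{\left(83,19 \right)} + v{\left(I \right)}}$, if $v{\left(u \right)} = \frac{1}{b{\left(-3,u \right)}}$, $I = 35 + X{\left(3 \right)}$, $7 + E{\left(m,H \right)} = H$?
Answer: $\frac{429}{5147} \approx 0.083349$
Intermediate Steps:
$X{\left(C \right)} = 1$ ($X{\left(C \right)} = \left(-4\right) \left(- \frac{1}{4}\right) = 1$)
$b{\left(U,J \right)} = 3 - 12 J$ ($b{\left(U,J \right)} = 3 - J 6 \cdot 2 = 3 - 6 J 2 = 3 - 12 J$)
$E{\left(m,H \right)} = -7 + H$
$I = 36$ ($I = 35 + 1 = 36$)
$v{\left(u \right)} = \frac{1}{3 - 12 u}$
$\frac{1}{E{\left(83,19 \right)} + v{\left(I \right)}} = \frac{1}{\left(-7 + 19\right) - \frac{1}{-3 + 12 \cdot 36}} = \frac{1}{12 - \frac{1}{-3 + 432}} = \frac{1}{12 - \frac{1}{429}} = \frac{1}{\frac{5147}{429}} = \frac{429}{5147}$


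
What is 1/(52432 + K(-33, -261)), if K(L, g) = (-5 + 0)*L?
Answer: 1/52597 ≈ 1.9012e-5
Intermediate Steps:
K(L, g) = -5*L
1/(52432 + K(-33, -261)) = 1/(52432 - 5*(-33)) = 1/(52432 + 165) = 1/52597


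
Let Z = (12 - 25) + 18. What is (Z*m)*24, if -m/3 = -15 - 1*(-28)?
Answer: -4680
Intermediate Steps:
m = -39 (m = -3*(-15 - 1*(-28)) = -3*(-15 + 28) = -3*13 = -39)
Z = 5 (Z = -13 + 18 = 5)
(Z*m)*24 = (5*(-39))*24 = -195*24 = -4680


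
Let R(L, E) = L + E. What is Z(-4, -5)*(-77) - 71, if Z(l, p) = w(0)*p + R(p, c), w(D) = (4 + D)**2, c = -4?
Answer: 6782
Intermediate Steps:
R(L, E) = E + L
Z(l, p) = -4 + 17*p (Z(l, p) = (4 + 0)**2*p + (-4 + p) = 4**2*p + (-4 + p) = 16*p + (-4 + p) = -4 + 17*p)
Z(-4, -5)*(-77) - 71 = (-4 + 17*(-5))*(-77) - 71 = (-4 - 85)*(-77) - 71 = -89*(-77) - 71 = 6853 - 71 = 6782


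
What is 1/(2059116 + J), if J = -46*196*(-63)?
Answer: 1/2627124 ≈ 3.8064e-7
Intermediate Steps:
J = 568008 (J = -9016*(-63) = 568008)
1/(2059116 + J) = 1/(2059116 + 568008) = 1/2627124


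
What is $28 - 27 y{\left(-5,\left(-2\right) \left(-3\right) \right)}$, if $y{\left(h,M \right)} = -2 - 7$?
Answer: $271$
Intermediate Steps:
$y{\left(h,M \right)} = -9$ ($y{\left(h,M \right)} = -2 - 7 = -9$)
$28 - 27 y{\left(-5,\left(-2\right) \left(-3\right) \right)} = 28 - -243 = 28 + 243 = 271$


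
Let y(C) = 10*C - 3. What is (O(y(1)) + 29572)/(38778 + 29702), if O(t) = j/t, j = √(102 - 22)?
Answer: 7393/17120 + √5/119840 ≈ 0.43185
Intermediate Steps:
y(C) = -3 + 10*C
j = 4*√5 (j = √80 = 4*√5 ≈ 8.9443)
O(t) = 4*√5/t (O(t) = (4*√5)/t = 4*√5/t)
(O(y(1)) + 29572)/(38778 + 29702) = (4*√5/(-3 + 10*1) + 29572)/(38778 + 29702) = (4*√5/(-3 + 10) + 29572)/68480 = (4*√5/7 + 29572)*(1/68480) = (29572 + 4*√5/7)*(1/68480) = 7393/17120 + √5/119840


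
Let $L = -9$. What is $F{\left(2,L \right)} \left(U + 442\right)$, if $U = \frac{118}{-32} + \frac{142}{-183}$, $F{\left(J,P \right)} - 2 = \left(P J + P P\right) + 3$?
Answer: $\frac{21778819}{732} \approx 29753.0$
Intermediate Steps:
$F{\left(J,P \right)} = 5 + P^{2} + J P$ ($F{\left(J,P \right)} = 2 + \left(\left(P J + P P\right) + 3\right) = 2 + \left(\left(J P + P^{2}\right) + 3\right) = 2 + \left(\left(P^{2} + J P\right) + 3\right) = 2 + \left(3 + P^{2} + J P\right) = 5 + P^{2} + J P$)
$U = - \frac{13069}{2928}$ ($U = 118 \left(- \frac{1}{32}\right) + 142 \left(- \frac{1}{183}\right) = - \frac{59}{16} - \frac{142}{183} = - \frac{13069}{2928} \approx -4.4635$)
$F{\left(2,L \right)} \left(U + 442\right) = \left(5 + \left(-9\right)^{2} + 2 \left(-9\right)\right) \left(- \frac{13069}{2928} + 442\right) = \left(5 + 81 - 18\right) \frac{1281107}{2928} = 68 \cdot \frac{1281107}{2928} = \frac{21778819}{732}$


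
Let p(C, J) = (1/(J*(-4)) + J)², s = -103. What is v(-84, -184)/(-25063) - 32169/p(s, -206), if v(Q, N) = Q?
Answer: -181668417548452/240710783482029 ≈ -0.75472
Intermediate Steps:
p(C, J) = (J - 1/(4*J))² (p(C, J) = (1/(-4*J) + J)² = (-1/(4*J) + J)² = (J - 1/(4*J))²)
v(-84, -184)/(-25063) - 32169/p(s, -206) = -84/(-25063) - 32169*678976/(-1 + 4*(-206)²)² = -84*(-1/25063) - 32169*678976/(-1 + 4*42436)² = 84/25063 - 32169*678976/(-1 + 169744)² = 84/25063 - 32169/((1/16)*(1/42436)*169743²) = 84/25063 - 32169/((1/16)*(1/42436)*28812686049) = 84/25063 - 32169/28812686049/678976 = 84/25063 - 32169*678976/28812686049 = 84/25063 - 7280659648/9604228683 = -181668417548452/240710783482029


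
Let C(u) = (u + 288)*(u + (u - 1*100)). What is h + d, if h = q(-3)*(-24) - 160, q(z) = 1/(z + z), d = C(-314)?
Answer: 18772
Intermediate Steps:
C(u) = (-100 + 2*u)*(288 + u) (C(u) = (288 + u)*(u + (u - 100)) = (288 + u)*(u + (-100 + u)) = (288 + u)*(-100 + 2*u) = (-100 + 2*u)*(288 + u))
d = 18928 (d = -28800 + 2*(-314)**2 + 476*(-314) = -28800 + 2*98596 - 149464 = -28800 + 197192 - 149464 = 18928)
q(z) = 1/(2*z)
h = -156 (h = ((1/2)/(-3))*(-24) - 160 = ((1/2)*(-1/3))*(-24) - 160 = -1/6*(-24) - 160 = 4 - 160 = -156)
h + d = -156 + 18928 = 18772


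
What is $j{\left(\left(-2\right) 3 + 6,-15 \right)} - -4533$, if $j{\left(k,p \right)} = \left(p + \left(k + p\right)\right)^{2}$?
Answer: $5433$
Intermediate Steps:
$j{\left(k,p \right)} = \left(k + 2 p\right)^{2}$
$j{\left(\left(-2\right) 3 + 6,-15 \right)} - -4533 = \left(\left(\left(-2\right) 3 + 6\right) + 2 \left(-15\right)\right)^{2} - -4533 = \left(\left(-6 + 6\right) - 30\right)^{2} + 4533 = \left(0 - 30\right)^{2} + 4533 = \left(-30\right)^{2} + 4533 = 900 + 4533 = 5433$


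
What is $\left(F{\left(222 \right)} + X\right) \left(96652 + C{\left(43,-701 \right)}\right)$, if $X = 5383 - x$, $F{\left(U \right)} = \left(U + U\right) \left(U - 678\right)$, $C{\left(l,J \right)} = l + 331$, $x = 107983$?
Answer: $-29599139664$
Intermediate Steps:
$C{\left(l,J \right)} = 331 + l$
$F{\left(U \right)} = 2 U \left(-678 + U\right)$
$X = -102600$ ($X = 5383 - 107983 = -102600$)
$\left(F{\left(222 \right)} + X\right) \left(96652 + C{\left(43,-701 \right)}\right) = \left(2 \cdot 222 \left(-678 + 222\right) - 102600\right) \left(96652 + \left(331 + 43\right)\right) = \left(2 \cdot 222 \left(-456\right) - 102600\right) \left(96652 + 374\right) = \left(-202464 - 102600\right) 97026 = \left(-305064\right) 97026 = -29599139664$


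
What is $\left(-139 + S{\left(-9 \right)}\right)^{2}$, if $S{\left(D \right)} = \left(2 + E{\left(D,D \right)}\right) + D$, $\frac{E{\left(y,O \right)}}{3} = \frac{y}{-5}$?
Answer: $\frac{494209}{25} \approx 19768.0$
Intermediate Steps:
$E{\left(y,O \right)} = - \frac{3 y}{5}$ ($E{\left(y,O \right)} = 3 \frac{y}{-5} = 3 y \left(- \frac{1}{5}\right) = 3 \left(- \frac{y}{5}\right) = - \frac{3 y}{5}$)
$S{\left(D \right)} = 2 + \frac{2 D}{5}$ ($S{\left(D \right)} = \left(2 - \frac{3 D}{5}\right) + D = 2 + \frac{2 D}{5}$)
$\left(-139 + S{\left(-9 \right)}\right)^{2} = \left(-139 + \left(2 + \frac{2}{5} \left(-9\right)\right)\right)^{2} = \left(-139 + \left(2 - \frac{18}{5}\right)\right)^{2} = \left(-139 - \frac{8}{5}\right)^{2} = \left(- \frac{703}{5}\right)^{2} = \frac{494209}{25}$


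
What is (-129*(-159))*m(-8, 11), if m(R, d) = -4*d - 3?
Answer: -964017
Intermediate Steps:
m(R, d) = -3 - 4*d
(-129*(-159))*m(-8, 11) = (-129*(-159))*(-3 - 4*11) = 20511*(-3 - 44) = 20511*(-47) = -964017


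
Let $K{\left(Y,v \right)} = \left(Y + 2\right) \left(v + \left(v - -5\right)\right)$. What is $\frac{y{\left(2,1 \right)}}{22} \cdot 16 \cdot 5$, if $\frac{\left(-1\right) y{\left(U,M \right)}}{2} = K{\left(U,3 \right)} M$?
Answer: $-320$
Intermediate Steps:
$K{\left(Y,v \right)} = \left(2 + Y\right) \left(5 + 2 v\right)$ ($K{\left(Y,v \right)} = \left(2 + Y\right) \left(v + \left(v + 5\right)\right) = \left(2 + Y\right) \left(v + \left(5 + v\right)\right) = \left(2 + Y\right) \left(5 + 2 v\right)$)
$y{\left(U,M \right)} = - 2 M \left(22 + 11 U\right)$ ($y{\left(U,M \right)} = - 2 \left(10 + 4 \cdot 3 + 5 U + 2 U 3\right) M = - 2 \left(10 + 12 + 5 U + 6 U\right) M = - 2 \left(22 + 11 U\right) M = - 2 M \left(22 + 11 U\right)$)
$\frac{y{\left(2,1 \right)}}{22} \cdot 16 \cdot 5 = \frac{\left(-22\right) 1 \left(2 + 2\right)}{22} \cdot 16 \cdot 5 = \left(-22\right) 1 \cdot 4 \cdot \frac{1}{22} \cdot 16 \cdot 5 = \left(-88\right) \frac{1}{22} \cdot 16 \cdot 5 = \left(-4\right) 16 \cdot 5 = \left(-64\right) 5 = -320$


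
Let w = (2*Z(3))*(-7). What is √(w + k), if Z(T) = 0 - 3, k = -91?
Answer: 7*I ≈ 7.0*I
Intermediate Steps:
Z(T) = -3
w = 42 (w = (2*(-3))*(-7) = -6*(-7) = 42)
√(w + k) = √(42 - 91) = √(-49) = 7*I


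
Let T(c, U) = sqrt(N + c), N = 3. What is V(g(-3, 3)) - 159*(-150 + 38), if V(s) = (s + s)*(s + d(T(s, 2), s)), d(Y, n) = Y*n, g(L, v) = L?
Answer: 17826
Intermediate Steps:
T(c, U) = sqrt(3 + c)
V(s) = 2*s*(s + s*sqrt(3 + s)) (V(s) = (s + s)*(s + sqrt(3 + s)*s) = (2*s)*(s + s*sqrt(3 + s)) = 2*s*(s + s*sqrt(3 + s)))
V(g(-3, 3)) - 159*(-150 + 38) = 2*(-3)**2*(1 + sqrt(3 - 3)) - 159*(-150 + 38) = 2*9*(1 + sqrt(0)) - 159*(-112) = 2*9*(1 + 0) + 17808 = 2*9*1 + 17808 = 18 + 17808 = 17826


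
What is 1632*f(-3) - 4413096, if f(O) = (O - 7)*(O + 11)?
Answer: -4543656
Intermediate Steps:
f(O) = (-7 + O)*(11 + O)
1632*f(-3) - 4413096 = 1632*(-77 + (-3)**2 + 4*(-3)) - 4413096 = 1632*(-77 + 9 - 12) - 4413096 = 1632*(-80) - 4413096 = -130560 - 4413096 = -4543656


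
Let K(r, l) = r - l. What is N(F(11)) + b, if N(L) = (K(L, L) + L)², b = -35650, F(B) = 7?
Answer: -35601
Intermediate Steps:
N(L) = L² (N(L) = ((L - L) + L)² = (0 + L)² = L²)
N(F(11)) + b = 7² - 35650 = 49 - 35650 = -35601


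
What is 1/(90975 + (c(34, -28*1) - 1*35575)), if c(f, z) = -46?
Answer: 1/55354 ≈ 1.8066e-5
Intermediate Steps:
1/(90975 + (c(34, -28*1) - 1*35575)) = 1/(90975 + (-46 - 1*35575)) = 1/(90975 + (-46 - 35575)) = 1/(90975 - 35621) = 1/55354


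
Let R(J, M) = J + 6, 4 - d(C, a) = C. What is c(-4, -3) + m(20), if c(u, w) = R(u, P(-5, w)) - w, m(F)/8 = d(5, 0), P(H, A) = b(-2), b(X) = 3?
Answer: -3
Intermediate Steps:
P(H, A) = 3
d(C, a) = 4 - C
m(F) = -8 (m(F) = 8*(4 - 1*5) = 8*(4 - 5) = 8*(-1) = -8)
R(J, M) = 6 + J
c(u, w) = 6 + u - w (c(u, w) = (6 + u) - w = 6 + u - w)
c(-4, -3) + m(20) = (6 - 4 - 1*(-3)) - 8 = (6 - 4 + 3) - 8 = 5 - 8 = -3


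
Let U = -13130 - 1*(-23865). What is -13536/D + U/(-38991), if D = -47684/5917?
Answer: 780593811913/464811711 ≈ 1679.4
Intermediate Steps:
D = -47684/5917 (D = -47684*1/5917 = -47684/5917 ≈ -8.0588)
U = 10735 (U = -13130 + 23865 = 10735)
-13536/D + U/(-38991) = -13536/(-47684/5917) + 10735/(-38991) = -13536*(-5917/47684) + 10735*(-1/38991) = 20023128/11921 - 10735/38991 = 780593811913/464811711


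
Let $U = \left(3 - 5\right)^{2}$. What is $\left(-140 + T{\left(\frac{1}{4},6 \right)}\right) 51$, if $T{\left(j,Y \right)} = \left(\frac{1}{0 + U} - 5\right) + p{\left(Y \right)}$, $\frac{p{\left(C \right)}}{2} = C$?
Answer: $- \frac{27081}{4} \approx -6770.3$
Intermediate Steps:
$p{\left(C \right)} = 2 C$
$U = 4$ ($U = \left(-2\right)^{2} = 4$)
$T{\left(j,Y \right)} = - \frac{19}{4} + 2 Y$ ($T{\left(j,Y \right)} = \left(\frac{1}{0 + 4} - 5\right) + 2 Y = \left(\frac{1}{4} - 5\right) + 2 Y = - \frac{19}{4} + 2 Y$)
$\left(-140 + T{\left(\frac{1}{4},6 \right)}\right) 51 = \left(-140 + \left(- \frac{19}{4} + 2 \cdot 6\right)\right) 51 = \left(-140 + \left(- \frac{19}{4} + 12\right)\right) 51 = \left(-140 + \frac{29}{4}\right) 51 = \left(- \frac{531}{4}\right) 51 = - \frac{27081}{4}$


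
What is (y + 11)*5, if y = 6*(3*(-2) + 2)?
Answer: -65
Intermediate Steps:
y = -24 (y = 6*(-6 + 2) = 6*(-4) = -24)
(y + 11)*5 = (-24 + 11)*5 = -13*5 = -65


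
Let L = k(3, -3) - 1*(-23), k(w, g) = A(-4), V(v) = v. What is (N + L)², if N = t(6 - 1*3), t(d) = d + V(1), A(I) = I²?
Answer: 1849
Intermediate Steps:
k(w, g) = 16 (k(w, g) = (-4)² = 16)
t(d) = 1 + d (t(d) = d + 1 = 1 + d)
N = 4 (N = 1 + (6 - 1*3) = 1 + (6 - 3) = 1 + 3 = 4)
L = 39 (L = 16 - 1*(-23) = 16 + 23 = 39)
(N + L)² = (4 + 39)² = 43² = 1849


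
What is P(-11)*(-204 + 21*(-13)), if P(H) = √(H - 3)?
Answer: -477*I*√14 ≈ -1784.8*I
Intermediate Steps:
P(H) = √(-3 + H)
P(-11)*(-204 + 21*(-13)) = √(-3 - 11)*(-204 + 21*(-13)) = √(-14)*(-204 - 273) = (I*√14)*(-477) = -477*I*√14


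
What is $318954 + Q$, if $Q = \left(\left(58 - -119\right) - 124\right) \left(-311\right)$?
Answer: $302471$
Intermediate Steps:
$Q = -16483$ ($Q = \left(\left(58 + 119\right) - 124\right) \left(-311\right) = \left(177 - 124\right) \left(-311\right) = 53 \left(-311\right) = -16483$)
$318954 + Q = 318954 - 16483 = 302471$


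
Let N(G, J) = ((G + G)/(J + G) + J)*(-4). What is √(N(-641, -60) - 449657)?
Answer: I*√220847557945/701 ≈ 670.39*I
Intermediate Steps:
N(G, J) = -4*J - 8*G/(G + J) (N(G, J) = ((2*G)/(G + J) + J)*(-4) = (2*G/(G + J) + J)*(-4) = (J + 2*G/(G + J))*(-4) = -4*J - 8*G/(G + J))
√(N(-641, -60) - 449657) = √(4*(-1*(-60)² - 2*(-641) - 1*(-641)*(-60))/(-641 - 60) - 449657) = √(4*(-1*3600 + 1282 - 38460)/(-701) - 449657) = √(4*(-1/701)*(-3600 + 1282 - 38460) - 449657) = √(4*(-1/701)*(-40778) - 449657) = √(163112/701 - 449657) = √(-315046445/701) = I*√220847557945/701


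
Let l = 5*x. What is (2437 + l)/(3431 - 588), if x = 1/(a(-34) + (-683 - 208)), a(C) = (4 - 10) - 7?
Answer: 2203043/2570072 ≈ 0.85719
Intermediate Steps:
a(C) = -13 (a(C) = -6 - 7 = -13)
x = -1/904 (x = 1/(-13 + (-683 - 208)) = 1/(-13 - 891) = 1/(-904) = -1/904 ≈ -0.0011062)
l = -5/904 (l = 5*(-1/904) = -5/904 ≈ -0.0055310)
(2437 + l)/(3431 - 588) = (2437 - 5/904)/(3431 - 588) = (2203043/904)/2843 = (2203043/904)*(1/2843) = 2203043/2570072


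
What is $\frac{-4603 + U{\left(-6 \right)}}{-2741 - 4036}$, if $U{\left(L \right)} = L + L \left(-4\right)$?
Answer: $\frac{4585}{6777} \approx 0.67655$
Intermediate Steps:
$U{\left(L \right)} = - 3 L$ ($U{\left(L \right)} = L - 4 L = - 3 L$)
$\frac{-4603 + U{\left(-6 \right)}}{-2741 - 4036} = \frac{-4603 - -18}{-2741 - 4036} = \frac{-4603 + 18}{-6777} = \left(-4585\right) \left(- \frac{1}{6777}\right) = \frac{4585}{6777}$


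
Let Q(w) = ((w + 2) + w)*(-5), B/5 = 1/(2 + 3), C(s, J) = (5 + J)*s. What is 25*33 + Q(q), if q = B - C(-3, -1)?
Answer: 685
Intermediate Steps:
C(s, J) = s*(5 + J)
B = 1 (B = 5/(2 + 3) = 5/5 = 5*(⅕) = 1)
q = 13 (q = 1 - (-3)*(5 - 1) = 1 - (-3)*4 = 1 - 1*(-12) = 1 + 12 = 13)
Q(w) = -10 - 10*w (Q(w) = ((2 + w) + w)*(-5) = (2 + 2*w)*(-5) = -10 - 10*w)
25*33 + Q(q) = 25*33 + (-10 - 10*13) = 825 + (-10 - 130) = 825 - 140 = 685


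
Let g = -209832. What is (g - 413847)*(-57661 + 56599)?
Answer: 662347098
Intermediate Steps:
(g - 413847)*(-57661 + 56599) = (-209832 - 413847)*(-57661 + 56599) = -623679*(-1062) = 662347098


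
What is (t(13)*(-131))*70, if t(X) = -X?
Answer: 119210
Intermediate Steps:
(t(13)*(-131))*70 = (-1*13*(-131))*70 = -13*(-131)*70 = 1703*70 = 119210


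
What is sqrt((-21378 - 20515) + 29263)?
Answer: I*sqrt(12630) ≈ 112.38*I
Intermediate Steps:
sqrt((-21378 - 20515) + 29263) = sqrt(-41893 + 29263) = sqrt(-12630) = I*sqrt(12630)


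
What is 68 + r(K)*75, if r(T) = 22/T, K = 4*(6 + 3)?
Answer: 683/6 ≈ 113.83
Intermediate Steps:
K = 36 (K = 4*9 = 36)
68 + r(K)*75 = 68 + (22/36)*75 = 68 + (22*(1/36))*75 = 68 + (11/18)*75 = 68 + 275/6 = 683/6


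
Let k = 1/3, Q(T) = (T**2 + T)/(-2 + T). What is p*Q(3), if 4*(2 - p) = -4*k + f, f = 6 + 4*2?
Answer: -14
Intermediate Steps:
Q(T) = (T + T**2)/(-2 + T)
f = 14 (f = 6 + 8 = 14)
k = 1/3 (k = 1*(1/3) = 1/3 ≈ 0.33333)
p = -7/6 (p = 2 - (-4*1/3 + 14)/4 = 2 - (-4/3 + 14)/4 = 2 - 1/4*38/3 = 2 - 19/6 = -7/6 ≈ -1.1667)
p*Q(3) = -7*(1 + 3)/(2*(-2 + 3)) = -7*4/(2*1) = -7*4/2 = -7/6*12 = -14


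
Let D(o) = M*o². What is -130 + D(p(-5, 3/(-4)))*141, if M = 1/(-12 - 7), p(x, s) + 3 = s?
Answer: -71245/304 ≈ -234.36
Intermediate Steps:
p(x, s) = -3 + s
M = -1/19 (M = 1/(-19) = -1/19 ≈ -0.052632)
D(o) = -o²/19
-130 + D(p(-5, 3/(-4)))*141 = -130 - (-3 + 3/(-4))²/19*141 = -130 - (-3 + 3*(-¼))²/19*141 = -130 - (-3 - ¾)²/19*141 = -130 - (-15/4)²/19*141 = -130 - 1/19*225/16*141 = -130 - 225/304*141 = -130 - 31725/304 = -71245/304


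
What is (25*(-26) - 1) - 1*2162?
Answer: -2813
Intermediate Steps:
(25*(-26) - 1) - 1*2162 = (-650 - 1) - 2162 = -651 - 2162 = -2813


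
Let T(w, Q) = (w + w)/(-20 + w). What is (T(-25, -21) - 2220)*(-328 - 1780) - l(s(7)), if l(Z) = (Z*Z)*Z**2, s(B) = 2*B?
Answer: 41751016/9 ≈ 4.6390e+6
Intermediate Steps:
T(w, Q) = 2*w/(-20 + w) (T(w, Q) = (2*w)/(-20 + w) = 2*w/(-20 + w))
l(Z) = Z**4 (l(Z) = Z**2*Z**2 = Z**4)
(T(-25, -21) - 2220)*(-328 - 1780) - l(s(7)) = (2*(-25)/(-20 - 25) - 2220)*(-328 - 1780) - (2*7)**4 = (2*(-25)/(-45) - 2220)*(-2108) - 1*14**4 = (2*(-25)*(-1/45) - 2220)*(-2108) - 1*38416 = (10/9 - 2220)*(-2108) - 38416 = -19970/9*(-2108) - 38416 = 42096760/9 - 38416 = 41751016/9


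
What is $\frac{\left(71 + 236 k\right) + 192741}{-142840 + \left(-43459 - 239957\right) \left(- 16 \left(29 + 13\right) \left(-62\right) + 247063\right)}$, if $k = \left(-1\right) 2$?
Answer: $- \frac{48085}{20457498568} \approx -2.3505 \cdot 10^{-6}$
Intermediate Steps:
$k = -2$
$\frac{\left(71 + 236 k\right) + 192741}{-142840 + \left(-43459 - 239957\right) \left(- 16 \left(29 + 13\right) \left(-62\right) + 247063\right)} = \frac{\left(71 + 236 \left(-2\right)\right) + 192741}{-142840 + \left(-43459 - 239957\right) \left(- 16 \left(29 + 13\right) \left(-62\right) + 247063\right)} = \frac{\left(71 - 472\right) + 192741}{-142840 - 283416 \left(\left(-16\right) 42 \left(-62\right) + 247063\right)} = \frac{-401 + 192741}{-142840 - 283416 \left(\left(-672\right) \left(-62\right) + 247063\right)} = \frac{192340}{-142840 - 283416 \left(41664 + 247063\right)} = \frac{192340}{-142840 - 81829851432} = \frac{192340}{-81829994272} = 192340 \left(- \frac{1}{81829994272}\right) = - \frac{48085}{20457498568}$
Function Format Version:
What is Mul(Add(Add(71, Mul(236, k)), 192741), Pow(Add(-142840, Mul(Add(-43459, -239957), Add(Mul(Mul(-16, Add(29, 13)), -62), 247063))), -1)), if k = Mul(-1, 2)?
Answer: Rational(-48085, 20457498568) ≈ -2.3505e-6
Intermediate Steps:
k = -2
Mul(Add(Add(71, Mul(236, k)), 192741), Pow(Add(-142840, Mul(Add(-43459, -239957), Add(Mul(Mul(-16, Add(29, 13)), -62), 247063))), -1)) = Mul(Add(Add(71, Mul(236, -2)), 192741), Pow(Add(-142840, Mul(Add(-43459, -239957), Add(Mul(Mul(-16, Add(29, 13)), -62), 247063))), -1)) = Mul(Add(Add(71, -472), 192741), Pow(Add(-142840, Mul(-283416, Add(Mul(Mul(-16, 42), -62), 247063))), -1)) = Mul(Add(-401, 192741), Pow(Add(-142840, Mul(-283416, Add(Mul(-672, -62), 247063))), -1)) = Mul(192340, Pow(Add(-142840, Mul(-283416, Add(41664, 247063))), -1)) = Mul(192340, Pow(Add(-142840, Mul(-283416, 288727)), -1)) = Mul(192340, Pow(Add(-142840, -81829851432), -1)) = Mul(192340, Pow(-81829994272, -1)) = Mul(192340, Rational(-1, 81829994272)) = Rational(-48085, 20457498568)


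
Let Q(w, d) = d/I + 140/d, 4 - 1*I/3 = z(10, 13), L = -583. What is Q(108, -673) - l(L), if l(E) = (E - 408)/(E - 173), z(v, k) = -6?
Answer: -60932969/2543940 ≈ -23.952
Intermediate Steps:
I = 30 (I = 12 - 3*(-6) = 12 + 18 = 30)
l(E) = (-408 + E)/(-173 + E)
Q(w, d) = 140/d + d/30 (Q(w, d) = d/30 + 140/d = 140/d + d/30)
Q(108, -673) - l(L) = (140/(-673) + (1/30)*(-673)) - (-408 - 583)/(-173 - 583) = (140*(-1/673) - 673/30) - (-991)/(-756) = (-140/673 - 673/30) - (-1)*(-991)/756 = -457129/20190 - 1*991/756 = -457129/20190 - 991/756 = -60932969/2543940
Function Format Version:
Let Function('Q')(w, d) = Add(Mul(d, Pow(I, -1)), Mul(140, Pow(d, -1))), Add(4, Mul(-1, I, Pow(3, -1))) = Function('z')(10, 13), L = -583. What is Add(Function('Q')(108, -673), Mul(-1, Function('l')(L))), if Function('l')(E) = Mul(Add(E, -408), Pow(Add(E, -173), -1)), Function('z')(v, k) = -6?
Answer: Rational(-60932969, 2543940) ≈ -23.952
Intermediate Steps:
I = 30 (I = Add(12, Mul(-3, -6)) = Add(12, 18) = 30)
Function('l')(E) = Mul(Pow(Add(-173, E), -1), Add(-408, E)) (Function('l')(E) = Mul(Add(-408, E), Pow(Add(-173, E), -1)) = Mul(Pow(Add(-173, E), -1), Add(-408, E)))
Function('Q')(w, d) = Add(Mul(140, Pow(d, -1)), Mul(Rational(1, 30), d)) (Function('Q')(w, d) = Add(Mul(d, Pow(30, -1)), Mul(140, Pow(d, -1))) = Add(Mul(d, Rational(1, 30)), Mul(140, Pow(d, -1))) = Add(Mul(Rational(1, 30), d), Mul(140, Pow(d, -1))) = Add(Mul(140, Pow(d, -1)), Mul(Rational(1, 30), d)))
Add(Function('Q')(108, -673), Mul(-1, Function('l')(L))) = Add(Add(Mul(140, Pow(-673, -1)), Mul(Rational(1, 30), -673)), Mul(-1, Mul(Pow(Add(-173, -583), -1), Add(-408, -583)))) = Add(Add(Mul(140, Rational(-1, 673)), Rational(-673, 30)), Mul(-1, Mul(Pow(-756, -1), -991))) = Add(Add(Rational(-140, 673), Rational(-673, 30)), Mul(-1, Mul(Rational(-1, 756), -991))) = Add(Rational(-457129, 20190), Mul(-1, Rational(991, 756))) = Add(Rational(-457129, 20190), Rational(-991, 756)) = Rational(-60932969, 2543940)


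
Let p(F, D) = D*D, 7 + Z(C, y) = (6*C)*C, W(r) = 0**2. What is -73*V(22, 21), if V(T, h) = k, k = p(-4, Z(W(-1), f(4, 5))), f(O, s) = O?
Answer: -3577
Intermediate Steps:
W(r) = 0
Z(C, y) = -7 + 6*C**2 (Z(C, y) = -7 + (6*C)*C = -7 + 6*C**2)
p(F, D) = D**2
k = 49 (k = (-7 + 6*0**2)**2 = (-7 + 6*0)**2 = (-7 + 0)**2 = (-7)**2 = 49)
V(T, h) = 49
-73*V(22, 21) = -73*49 = -3577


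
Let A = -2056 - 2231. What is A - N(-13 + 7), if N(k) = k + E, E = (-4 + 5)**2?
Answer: -4282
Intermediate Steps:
A = -4287
E = 1 (E = 1**2 = 1)
N(k) = 1 + k (N(k) = k + 1 = 1 + k)
A - N(-13 + 7) = -4287 - (1 + (-13 + 7)) = -4287 - (1 - 6) = -4287 - 1*(-5) = -4287 + 5 = -4282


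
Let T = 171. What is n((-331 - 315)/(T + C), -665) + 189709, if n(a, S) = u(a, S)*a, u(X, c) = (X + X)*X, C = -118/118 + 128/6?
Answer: 4482882651809/23639903 ≈ 1.8963e+5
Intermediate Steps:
C = 61/3 (C = -118*1/118 + 128*(⅙) = -1 + 64/3 = 61/3 ≈ 20.333)
u(X, c) = 2*X² (u(X, c) = (2*X)*X = 2*X²)
n(a, S) = 2*a³ (n(a, S) = (2*a²)*a = 2*a³)
n((-331 - 315)/(T + C), -665) + 189709 = 2*((-331 - 315)/(171 + 61/3))³ + 189709 = 2*(-646/574/3)³ + 189709 = 2*(-646*3/574)³ + 189709 = 2*(-969/287)³ + 189709 = 2*(-909853209/23639903) + 189709 = -1819706418/23639903 + 189709 = 4482882651809/23639903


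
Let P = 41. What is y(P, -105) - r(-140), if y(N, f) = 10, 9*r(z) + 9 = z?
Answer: 239/9 ≈ 26.556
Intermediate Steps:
r(z) = -1 + z/9
y(P, -105) - r(-140) = 10 - (-1 + (⅑)*(-140)) = 10 - (-1 - 140/9) = 10 - 1*(-149/9) = 10 + 149/9 = 239/9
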